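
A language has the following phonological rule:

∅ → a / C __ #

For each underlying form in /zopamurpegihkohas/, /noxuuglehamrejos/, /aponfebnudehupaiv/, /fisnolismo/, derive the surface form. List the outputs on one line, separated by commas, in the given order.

/zopamurpegihkohas/: the form ends in the consonant /s/, so [a] is inserted word-finally. → [zopamurpegihkohasa].
/noxuuglehamrejos/: the form ends in the consonant /s/, so [a] is inserted word-finally. → [noxuuglehamrejosa].
/aponfebnudehupaiv/: the form ends in the consonant /v/, so [a] is inserted word-finally. → [aponfebnudehupaiva].
/fisnolismo/: the rule's environment is not met; surfaces unchanged as [fisnolismo].

zopamurpegihkohasa, noxuuglehamrejosa, aponfebnudehupaiva, fisnolismo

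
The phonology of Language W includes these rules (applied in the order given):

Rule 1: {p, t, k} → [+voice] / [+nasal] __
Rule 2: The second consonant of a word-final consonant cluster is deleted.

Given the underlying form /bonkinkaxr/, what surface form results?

bongingax

Rule 1 (post-nasal voicing): /k/ is a voiceless stop immediately after the nasal /n/, so it voices to [g]. /k/ is a voiceless stop immediately after the nasal /n/, so it voices to [g]. /bonkinkaxr/ → bongingaxr.
Rule 2 (final cluster simplification): /r/ is the second consonant of a word-final cluster /xr/, so it deletes. /bongingaxr/ → bongingax.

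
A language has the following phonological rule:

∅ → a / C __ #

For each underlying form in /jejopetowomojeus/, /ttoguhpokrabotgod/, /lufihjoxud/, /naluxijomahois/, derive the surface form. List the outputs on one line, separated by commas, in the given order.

/jejopetowomojeus/: the form ends in the consonant /s/, so [a] is inserted word-finally. → [jejopetowomojeusa].
/ttoguhpokrabotgod/: the form ends in the consonant /d/, so [a] is inserted word-finally. → [ttoguhpokrabotgoda].
/lufihjoxud/: the form ends in the consonant /d/, so [a] is inserted word-finally. → [lufihjoxuda].
/naluxijomahois/: the form ends in the consonant /s/, so [a] is inserted word-finally. → [naluxijomahoisa].

jejopetowomojeusa, ttoguhpokrabotgoda, lufihjoxuda, naluxijomahoisa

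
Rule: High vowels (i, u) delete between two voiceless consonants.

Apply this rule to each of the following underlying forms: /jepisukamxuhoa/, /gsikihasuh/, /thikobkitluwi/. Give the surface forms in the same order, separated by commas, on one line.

/jepisukamxuhoa/: /i/ is a high vowel flanked by voiceless consonants /p/ and /s/, so it deletes. /u/ is a high vowel flanked by voiceless consonants /s/ and /k/, so it deletes. /u/ is a high vowel flanked by voiceless consonants /x/ and /h/, so it deletes. → [jepskamxhoa].
/gsikihasuh/: /i/ is a high vowel flanked by voiceless consonants /s/ and /k/, so it deletes. /i/ is a high vowel flanked by voiceless consonants /k/ and /h/, so it deletes. /u/ is a high vowel flanked by voiceless consonants /s/ and /h/, so it deletes. → [gskhash].
/thikobkitluwi/: /i/ is a high vowel flanked by voiceless consonants /h/ and /k/, so it deletes. /i/ is a high vowel flanked by voiceless consonants /k/ and /t/, so it deletes. → [thkobktluwi].

jepskamxhoa, gskhash, thkobktluwi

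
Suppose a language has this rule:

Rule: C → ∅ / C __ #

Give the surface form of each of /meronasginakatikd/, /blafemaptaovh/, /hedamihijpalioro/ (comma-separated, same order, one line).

/meronasginakatikd/: /d/ is the second consonant of a word-final cluster /kd/, so it deletes. → [meronasginakatik].
/blafemaptaovh/: /h/ is the second consonant of a word-final cluster /vh/, so it deletes. → [blafemaptaov].
/hedamihijpalioro/: the rule's environment is not met; surfaces unchanged as [hedamihijpalioro].

meronasginakatik, blafemaptaov, hedamihijpalioro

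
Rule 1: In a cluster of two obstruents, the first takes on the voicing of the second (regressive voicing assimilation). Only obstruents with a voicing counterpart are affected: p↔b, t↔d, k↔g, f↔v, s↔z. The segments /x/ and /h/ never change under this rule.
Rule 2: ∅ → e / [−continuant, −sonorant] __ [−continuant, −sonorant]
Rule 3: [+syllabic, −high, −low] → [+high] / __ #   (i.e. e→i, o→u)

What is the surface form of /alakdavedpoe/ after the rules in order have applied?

alagedavetepoi

Rule 1 (regressive voicing assimilation): /k/ precedes the voiced obstruent /d/, so it voices to [g] by assimilation. /d/ precedes the voiceless obstruent /p/, so it devoices to [t] by assimilation. /alakdavedpoe/ → alagdavetpoe.
Rule 2 (stop-cluster e-epenthesis): /g/ and /d/ form a stop–stop cluster, so [e] is inserted between them. /t/ and /p/ form a stop–stop cluster, so [e] is inserted between them. /alagdavetpoe/ → alagedavetepoe.
Rule 3 (final vowel raising): /e/ is a mid vowel in word-final position, so it raises to [i]. /alagedavetepoe/ → alagedavetepoi.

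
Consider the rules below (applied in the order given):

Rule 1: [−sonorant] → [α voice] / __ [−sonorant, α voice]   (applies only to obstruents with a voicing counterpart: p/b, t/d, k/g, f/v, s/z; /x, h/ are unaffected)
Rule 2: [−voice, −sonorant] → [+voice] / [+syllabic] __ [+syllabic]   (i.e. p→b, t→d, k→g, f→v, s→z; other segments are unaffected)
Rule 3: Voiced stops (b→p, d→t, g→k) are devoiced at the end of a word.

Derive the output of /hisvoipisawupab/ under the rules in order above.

hizvoibizawubap

Rule 1 (regressive voicing assimilation): /s/ precedes the voiced obstruent /v/, so it voices to [z] by assimilation. /hisvoipisawupab/ → hizvoipisawupab.
Rule 2 (intervocalic voicing): /p/ is a voiceless obstruent between vowels /i/ and /i/, so it voices to [b]. /s/ is a voiceless obstruent between vowels /i/ and /a/, so it voices to [z]. /p/ is a voiceless obstruent between vowels /u/ and /a/, so it voices to [b]. /hizvoipisawupab/ → hizvoibizawubab.
Rule 3 (final devoicing): /b/ is a voiced stop in word-final position, so it devoices to [p]. /hizvoibizawubab/ → hizvoibizawubap.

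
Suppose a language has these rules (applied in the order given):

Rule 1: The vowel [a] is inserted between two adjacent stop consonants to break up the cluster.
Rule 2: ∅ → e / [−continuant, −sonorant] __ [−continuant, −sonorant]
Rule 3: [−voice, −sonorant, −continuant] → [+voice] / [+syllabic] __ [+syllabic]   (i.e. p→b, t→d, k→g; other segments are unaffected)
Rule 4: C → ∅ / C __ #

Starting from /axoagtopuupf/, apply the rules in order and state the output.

axoagadobuup

Rule 1 (stop-cluster a-epenthesis): /g/ and /t/ form a stop–stop cluster, so [a] is inserted between them. /axoagtopuupf/ → axoagatopuupf.
Rule 2 (stop-cluster e-epenthesis): no segment meets the environment; /axoagatopuupf/ is unchanged.
Rule 3 (intervocalic voicing): /t/ is a voiceless stop between vowels /a/ and /o/, so it voices to [d]. /p/ is a voiceless stop between vowels /o/ and /u/, so it voices to [b]. /axoagatopuupf/ → axoagadobuupf.
Rule 4 (final cluster simplification): /f/ is the second consonant of a word-final cluster /pf/, so it deletes. /axoagadobuupf/ → axoagadobuup.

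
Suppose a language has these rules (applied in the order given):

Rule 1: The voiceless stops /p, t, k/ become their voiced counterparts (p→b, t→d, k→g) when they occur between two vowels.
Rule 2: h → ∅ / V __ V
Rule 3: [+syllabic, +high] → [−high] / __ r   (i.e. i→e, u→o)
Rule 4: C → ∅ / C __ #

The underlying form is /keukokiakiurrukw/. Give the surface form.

keugogiagiorruk

Rule 1 (intervocalic voicing): /k/ is a voiceless stop between vowels /u/ and /o/, so it voices to [g]. /k/ is a voiceless stop between vowels /o/ and /i/, so it voices to [g]. /k/ is a voiceless stop between vowels /a/ and /i/, so it voices to [g]. /keukokiakiurrukw/ → keugogiagiurrukw.
Rule 2 (intervocalic h-deletion): no segment meets the environment; /keugogiagiurrukw/ is unchanged.
Rule 3 (pre-rhotic lowering): /u/ is a high vowel immediately before /r/, so it lowers to [o]. /keugogiagiurrukw/ → keugogiagiorrukw.
Rule 4 (final cluster simplification): /w/ is the second consonant of a word-final cluster /kw/, so it deletes. /keugogiagiorrukw/ → keugogiagiorruk.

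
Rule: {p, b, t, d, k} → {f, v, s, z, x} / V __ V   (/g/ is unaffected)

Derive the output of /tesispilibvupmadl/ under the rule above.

tesispilibvupmadl

No segment of /tesispilibvupmadl/ meets the structural description of the rule, so the form surfaces unchanged.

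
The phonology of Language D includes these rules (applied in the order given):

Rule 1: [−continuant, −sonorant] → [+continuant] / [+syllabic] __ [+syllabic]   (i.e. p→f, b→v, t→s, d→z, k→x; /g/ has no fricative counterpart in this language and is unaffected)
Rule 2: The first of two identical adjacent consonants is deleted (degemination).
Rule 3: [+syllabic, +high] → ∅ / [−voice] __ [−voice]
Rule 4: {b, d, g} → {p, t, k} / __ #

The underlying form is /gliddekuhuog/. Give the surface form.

glidexhuok

Rule 1 (intervocalic spirantization): /k/ is a stop between vowels /e/ and /u/, so it spirantizes to the fricative [x]. /gliddekuhuog/ → gliddexuhuog.
Rule 2 (degemination): /dd/ is a geminate; the first /d/ deletes. /gliddexuhuog/ → glidexuhuog.
Rule 3 (high vowel syncope): /u/ is a high vowel flanked by voiceless consonants /x/ and /h/, so it deletes. /glidexuhuog/ → glidexhuog.
Rule 4 (final devoicing): /g/ is a voiced stop in word-final position, so it devoices to [k]. /glidexhuog/ → glidexhuok.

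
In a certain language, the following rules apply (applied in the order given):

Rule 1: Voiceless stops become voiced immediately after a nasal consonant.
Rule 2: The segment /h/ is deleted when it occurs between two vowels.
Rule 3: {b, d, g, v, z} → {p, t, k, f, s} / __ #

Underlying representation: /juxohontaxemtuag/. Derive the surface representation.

juxoondaxemduak

Rule 1 (post-nasal voicing): /t/ is a voiceless stop immediately after the nasal /n/, so it voices to [d]. /t/ is a voiceless stop immediately after the nasal /m/, so it voices to [d]. /juxohontaxemtuag/ → juxohondaxemduag.
Rule 2 (intervocalic h-deletion): /h/ occurs between vowels /o/ and /o/, so it deletes. /juxohondaxemduag/ → juxoondaxemduag.
Rule 3 (final devoicing): /g/ is a voiced obstruent in word-final position, so it devoices to [k]. /juxoondaxemduag/ → juxoondaxemduak.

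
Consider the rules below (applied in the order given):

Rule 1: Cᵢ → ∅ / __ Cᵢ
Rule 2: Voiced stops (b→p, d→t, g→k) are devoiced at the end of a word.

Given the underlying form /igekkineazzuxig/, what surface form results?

igekineazuxik

Rule 1 (degemination): /kk/ is a geminate; the first /k/ deletes. /zz/ is a geminate; the first /z/ deletes. /igekkineazzuxig/ → igekineazuxig.
Rule 2 (final devoicing): /g/ is a voiced stop in word-final position, so it devoices to [k]. /igekineazuxig/ → igekineazuxik.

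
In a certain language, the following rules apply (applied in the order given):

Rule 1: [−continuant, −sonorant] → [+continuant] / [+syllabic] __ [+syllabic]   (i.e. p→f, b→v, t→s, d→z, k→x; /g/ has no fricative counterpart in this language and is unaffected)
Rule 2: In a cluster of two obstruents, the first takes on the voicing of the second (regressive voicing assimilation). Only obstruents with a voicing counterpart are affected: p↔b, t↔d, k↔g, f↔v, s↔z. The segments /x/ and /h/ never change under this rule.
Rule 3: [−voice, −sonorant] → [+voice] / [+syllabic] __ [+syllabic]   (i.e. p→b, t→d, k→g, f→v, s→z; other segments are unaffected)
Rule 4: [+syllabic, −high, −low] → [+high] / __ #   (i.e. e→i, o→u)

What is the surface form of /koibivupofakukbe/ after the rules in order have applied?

Rule 1 (intervocalic spirantization): /b/ is a stop between vowels /i/ and /i/, so it spirantizes to the fricative [v]. /p/ is a stop between vowels /u/ and /o/, so it spirantizes to the fricative [f]. /k/ is a stop between vowels /a/ and /u/, so it spirantizes to the fricative [x]. /koibivupofakukbe/ → koivivufofaxukbe.
Rule 2 (regressive voicing assimilation): /k/ precedes the voiced obstruent /b/, so it voices to [g] by assimilation. /koivivufofaxukbe/ → koivivufofaxugbe.
Rule 3 (intervocalic voicing): /f/ is a voiceless obstruent between vowels /u/ and /o/, so it voices to [v]. /f/ is a voiceless obstruent between vowels /o/ and /a/, so it voices to [v]. /koivivufofaxugbe/ → koivivuvovaxugbe.
Rule 4 (final vowel raising): /e/ is a mid vowel in word-final position, so it raises to [i]. /koivivuvovaxugbe/ → koivivuvovaxugbi.

koivivuvovaxugbi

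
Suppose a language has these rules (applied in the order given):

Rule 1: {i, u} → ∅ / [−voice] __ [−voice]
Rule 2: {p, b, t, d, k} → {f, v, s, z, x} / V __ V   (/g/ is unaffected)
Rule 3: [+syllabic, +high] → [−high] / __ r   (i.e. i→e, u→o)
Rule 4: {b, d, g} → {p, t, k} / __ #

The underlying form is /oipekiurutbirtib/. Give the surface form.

oifexiorutbertip

Rule 1 (high vowel syncope): no segment meets the environment; /oipekiurutbirtib/ is unchanged.
Rule 2 (intervocalic spirantization): /p/ is a stop between vowels /i/ and /e/, so it spirantizes to the fricative [f]. /k/ is a stop between vowels /e/ and /i/, so it spirantizes to the fricative [x]. /oipekiurutbirtib/ → oifexiurutbirtib.
Rule 3 (pre-rhotic lowering): /u/ is a high vowel immediately before /r/, so it lowers to [o]. /i/ is a high vowel immediately before /r/, so it lowers to [e]. /oifexiurutbirtib/ → oifexiorutbertib.
Rule 4 (final devoicing): /b/ is a voiced stop in word-final position, so it devoices to [p]. /oifexiorutbertib/ → oifexiorutbertip.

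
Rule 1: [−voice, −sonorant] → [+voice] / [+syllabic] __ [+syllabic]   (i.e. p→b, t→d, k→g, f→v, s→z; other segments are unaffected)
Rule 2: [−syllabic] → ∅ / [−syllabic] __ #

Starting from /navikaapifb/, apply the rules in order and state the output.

navigaabif

Rule 1 (intervocalic voicing): /k/ is a voiceless obstruent between vowels /i/ and /a/, so it voices to [g]. /p/ is a voiceless obstruent between vowels /a/ and /i/, so it voices to [b]. /navikaapifb/ → navigaabifb.
Rule 2 (final cluster simplification): /b/ is the second consonant of a word-final cluster /fb/, so it deletes. /navigaabifb/ → navigaabif.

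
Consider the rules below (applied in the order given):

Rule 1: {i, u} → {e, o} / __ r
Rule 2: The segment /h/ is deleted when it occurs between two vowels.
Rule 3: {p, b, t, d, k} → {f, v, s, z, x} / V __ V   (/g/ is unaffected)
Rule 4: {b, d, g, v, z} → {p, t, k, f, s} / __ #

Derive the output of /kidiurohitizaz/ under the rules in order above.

kizioroisizas

Rule 1 (pre-rhotic lowering): /u/ is a high vowel immediately before /r/, so it lowers to [o]. /kidiurohitizaz/ → kidiorohitizaz.
Rule 2 (intervocalic h-deletion): /h/ occurs between vowels /o/ and /i/, so it deletes. /kidiorohitizaz/ → kidioroitizaz.
Rule 3 (intervocalic spirantization): /d/ is a stop between vowels /i/ and /i/, so it spirantizes to the fricative [z]. /t/ is a stop between vowels /i/ and /i/, so it spirantizes to the fricative [s]. /kidioroitizaz/ → kizioroisizaz.
Rule 4 (final devoicing): /z/ is a voiced obstruent in word-final position, so it devoices to [s]. /kizioroisizaz/ → kizioroisizas.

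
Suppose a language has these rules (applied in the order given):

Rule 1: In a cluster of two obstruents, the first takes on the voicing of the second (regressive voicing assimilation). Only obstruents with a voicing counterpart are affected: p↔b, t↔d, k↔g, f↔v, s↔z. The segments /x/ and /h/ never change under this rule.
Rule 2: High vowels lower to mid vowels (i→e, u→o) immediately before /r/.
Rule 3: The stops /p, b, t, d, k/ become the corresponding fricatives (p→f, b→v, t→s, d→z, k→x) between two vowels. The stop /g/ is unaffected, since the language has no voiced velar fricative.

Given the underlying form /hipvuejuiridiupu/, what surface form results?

Rule 1 (regressive voicing assimilation): /p/ precedes the voiced obstruent /v/, so it voices to [b] by assimilation. /hipvuejuiridiupu/ → hibvuejuiridiupu.
Rule 2 (pre-rhotic lowering): /i/ is a high vowel immediately before /r/, so it lowers to [e]. /hibvuejuiridiupu/ → hibvuejueridiupu.
Rule 3 (intervocalic spirantization): /d/ is a stop between vowels /i/ and /i/, so it spirantizes to the fricative [z]. /p/ is a stop between vowels /u/ and /u/, so it spirantizes to the fricative [f]. /hibvuejueridiupu/ → hibvuejueriziufu.

hibvuejueriziufu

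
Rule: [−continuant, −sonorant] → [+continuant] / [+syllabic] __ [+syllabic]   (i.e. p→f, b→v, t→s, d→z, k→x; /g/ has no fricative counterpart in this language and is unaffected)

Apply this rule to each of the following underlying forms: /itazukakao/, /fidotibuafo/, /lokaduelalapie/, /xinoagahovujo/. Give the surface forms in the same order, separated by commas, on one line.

/itazukakao/: /t/ is a stop between vowels /i/ and /a/, so it spirantizes to the fricative [s]. /k/ is a stop between vowels /u/ and /a/, so it spirantizes to the fricative [x]. /k/ is a stop between vowels /a/ and /a/, so it spirantizes to the fricative [x]. → [isazuxaxao].
/fidotibuafo/: /d/ is a stop between vowels /i/ and /o/, so it spirantizes to the fricative [z]. /t/ is a stop between vowels /o/ and /i/, so it spirantizes to the fricative [s]. /b/ is a stop between vowels /i/ and /u/, so it spirantizes to the fricative [v]. → [fizosivuafo].
/lokaduelalapie/: /k/ is a stop between vowels /o/ and /a/, so it spirantizes to the fricative [x]. /d/ is a stop between vowels /a/ and /u/, so it spirantizes to the fricative [z]. /p/ is a stop between vowels /a/ and /i/, so it spirantizes to the fricative [f]. → [loxazuelalafie].
/xinoagahovujo/: the rule's environment is not met; surfaces unchanged as [xinoagahovujo].

isazuxaxao, fizosivuafo, loxazuelalafie, xinoagahovujo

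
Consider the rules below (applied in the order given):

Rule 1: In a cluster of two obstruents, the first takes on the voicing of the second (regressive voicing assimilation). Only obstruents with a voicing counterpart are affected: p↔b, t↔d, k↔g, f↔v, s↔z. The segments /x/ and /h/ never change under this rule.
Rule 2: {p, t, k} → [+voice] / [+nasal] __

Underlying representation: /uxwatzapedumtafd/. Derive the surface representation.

Rule 1 (regressive voicing assimilation): /t/ precedes the voiced obstruent /z/, so it voices to [d] by assimilation. /f/ precedes the voiced obstruent /d/, so it voices to [v] by assimilation. /uxwatzapedumtafd/ → uxwadzapedumtavd.
Rule 2 (post-nasal voicing): /t/ is a voiceless stop immediately after the nasal /m/, so it voices to [d]. /uxwadzapedumtavd/ → uxwadzapedumdavd.

uxwadzapedumdavd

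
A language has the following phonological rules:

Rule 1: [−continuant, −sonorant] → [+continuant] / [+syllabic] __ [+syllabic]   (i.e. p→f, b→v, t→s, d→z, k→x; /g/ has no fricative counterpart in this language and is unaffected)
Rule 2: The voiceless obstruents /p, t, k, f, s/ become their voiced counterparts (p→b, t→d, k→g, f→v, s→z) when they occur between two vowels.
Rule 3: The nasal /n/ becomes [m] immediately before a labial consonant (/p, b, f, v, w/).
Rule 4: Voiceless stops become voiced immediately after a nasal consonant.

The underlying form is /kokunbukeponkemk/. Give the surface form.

koxumbuxevongemg

Rule 1 (intervocalic spirantization): /k/ is a stop between vowels /o/ and /u/, so it spirantizes to the fricative [x]. /k/ is a stop between vowels /u/ and /e/, so it spirantizes to the fricative [x]. /p/ is a stop between vowels /e/ and /o/, so it spirantizes to the fricative [f]. /kokunbukeponkemk/ → koxunbuxefonkemk.
Rule 2 (intervocalic voicing): /f/ is a voiceless obstruent between vowels /e/ and /o/, so it voices to [v]. /koxunbuxefonkemk/ → koxunbuxevonkemk.
Rule 3 (nasal place assimilation): /n/ precedes the labial consonant /b/, so it assimilates in place to [m]. /koxunbuxevonkemk/ → koxumbuxevonkemk.
Rule 4 (post-nasal voicing): /k/ is a voiceless stop immediately after the nasal /n/, so it voices to [g]. /k/ is a voiceless stop immediately after the nasal /m/, so it voices to [g]. /koxumbuxevonkemk/ → koxumbuxevongemg.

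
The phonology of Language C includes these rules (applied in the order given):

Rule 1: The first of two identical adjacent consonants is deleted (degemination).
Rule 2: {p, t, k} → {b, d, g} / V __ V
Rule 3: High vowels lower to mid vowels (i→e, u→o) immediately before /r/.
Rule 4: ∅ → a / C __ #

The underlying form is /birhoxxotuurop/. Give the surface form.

Rule 1 (degemination): /xx/ is a geminate; the first /x/ deletes. /birhoxxotuurop/ → birhoxotuurop.
Rule 2 (intervocalic voicing): /t/ is a voiceless stop between vowels /o/ and /u/, so it voices to [d]. /birhoxotuurop/ → birhoxoduurop.
Rule 3 (pre-rhotic lowering): /i/ is a high vowel immediately before /r/, so it lowers to [e]. /u/ is a high vowel immediately before /r/, so it lowers to [o]. /birhoxoduurop/ → berhoxoduorop.
Rule 4 (final a-epenthesis): the form ends in the consonant /p/, so [a] is inserted word-finally. /berhoxoduorop/ → berhoxoduoropa.

berhoxoduoropa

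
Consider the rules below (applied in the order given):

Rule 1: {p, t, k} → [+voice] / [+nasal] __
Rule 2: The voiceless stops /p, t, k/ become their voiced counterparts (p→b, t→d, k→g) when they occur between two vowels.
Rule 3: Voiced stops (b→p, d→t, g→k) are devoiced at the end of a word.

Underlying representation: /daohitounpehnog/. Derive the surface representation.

Rule 1 (post-nasal voicing): /p/ is a voiceless stop immediately after the nasal /n/, so it voices to [b]. /daohitounpehnog/ → daohitounbehnog.
Rule 2 (intervocalic voicing): /t/ is a voiceless stop between vowels /i/ and /o/, so it voices to [d]. /daohitounbehnog/ → daohidounbehnog.
Rule 3 (final devoicing): /g/ is a voiced stop in word-final position, so it devoices to [k]. /daohidounbehnog/ → daohidounbehnok.

daohidounbehnok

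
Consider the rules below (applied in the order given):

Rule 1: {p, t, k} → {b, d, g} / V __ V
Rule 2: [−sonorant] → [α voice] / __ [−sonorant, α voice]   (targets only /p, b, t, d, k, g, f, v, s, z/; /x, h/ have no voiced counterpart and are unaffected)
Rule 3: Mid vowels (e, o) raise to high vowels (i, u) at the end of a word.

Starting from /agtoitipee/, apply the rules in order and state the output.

Rule 1 (intervocalic voicing): /t/ is a voiceless stop between vowels /i/ and /i/, so it voices to [d]. /p/ is a voiceless stop between vowels /i/ and /e/, so it voices to [b]. /agtoitipee/ → agtoidibee.
Rule 2 (regressive voicing assimilation): /g/ precedes the voiceless obstruent /t/, so it devoices to [k] by assimilation. /agtoidibee/ → aktoidibee.
Rule 3 (final vowel raising): /e/ is a mid vowel in word-final position, so it raises to [i]. /aktoidibee/ → aktoidibei.

aktoidibei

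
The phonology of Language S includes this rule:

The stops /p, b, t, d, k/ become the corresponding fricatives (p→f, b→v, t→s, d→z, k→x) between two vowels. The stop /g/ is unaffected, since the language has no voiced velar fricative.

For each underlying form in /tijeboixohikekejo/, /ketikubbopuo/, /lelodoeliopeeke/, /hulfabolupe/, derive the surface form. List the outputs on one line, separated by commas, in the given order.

tijevoixohixexejo, kesixubbofuo, lelozoeliofeexe, hulfavolufe

/tijeboixohikekejo/: /b/ is a stop between vowels /e/ and /o/, so it spirantizes to the fricative [v]. /k/ is a stop between vowels /i/ and /e/, so it spirantizes to the fricative [x]. /k/ is a stop between vowels /e/ and /e/, so it spirantizes to the fricative [x]. → [tijevoixohixexejo].
/ketikubbopuo/: /t/ is a stop between vowels /e/ and /i/, so it spirantizes to the fricative [s]. /k/ is a stop between vowels /i/ and /u/, so it spirantizes to the fricative [x]. /p/ is a stop between vowels /o/ and /u/, so it spirantizes to the fricative [f]. → [kesixubbofuo].
/lelodoeliopeeke/: /d/ is a stop between vowels /o/ and /o/, so it spirantizes to the fricative [z]. /p/ is a stop between vowels /o/ and /e/, so it spirantizes to the fricative [f]. /k/ is a stop between vowels /e/ and /e/, so it spirantizes to the fricative [x]. → [lelozoeliofeexe].
/hulfabolupe/: /b/ is a stop between vowels /a/ and /o/, so it spirantizes to the fricative [v]. /p/ is a stop between vowels /u/ and /e/, so it spirantizes to the fricative [f]. → [hulfavolufe].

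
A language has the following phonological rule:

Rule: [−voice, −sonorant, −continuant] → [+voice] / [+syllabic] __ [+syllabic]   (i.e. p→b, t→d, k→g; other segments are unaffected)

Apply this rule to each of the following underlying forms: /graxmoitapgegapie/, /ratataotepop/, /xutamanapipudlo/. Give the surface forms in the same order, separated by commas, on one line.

graxmoidapgegabie, radadaodebop, xudamanabibudlo

/graxmoitapgegapie/: /t/ is a voiceless stop between vowels /i/ and /a/, so it voices to [d]. /p/ is a voiceless stop between vowels /a/ and /i/, so it voices to [b]. → [graxmoidapgegabie].
/ratataotepop/: /t/ is a voiceless stop between vowels /a/ and /a/, so it voices to [d]. /t/ is a voiceless stop between vowels /a/ and /a/, so it voices to [d]. /t/ is a voiceless stop between vowels /o/ and /e/, so it voices to [d]. /p/ is a voiceless stop between vowels /e/ and /o/, so it voices to [b]. → [radadaodebop].
/xutamanapipudlo/: /t/ is a voiceless stop between vowels /u/ and /a/, so it voices to [d]. /p/ is a voiceless stop between vowels /a/ and /i/, so it voices to [b]. /p/ is a voiceless stop between vowels /i/ and /u/, so it voices to [b]. → [xudamanabibudlo].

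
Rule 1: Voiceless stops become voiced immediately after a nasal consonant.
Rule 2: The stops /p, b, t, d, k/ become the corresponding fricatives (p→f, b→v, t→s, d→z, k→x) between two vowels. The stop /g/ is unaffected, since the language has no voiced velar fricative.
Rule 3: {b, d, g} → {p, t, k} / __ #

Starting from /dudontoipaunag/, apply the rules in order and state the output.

duzondoifaunak

Rule 1 (post-nasal voicing): /t/ is a voiceless stop immediately after the nasal /n/, so it voices to [d]. /dudontoipaunag/ → dudondoipaunag.
Rule 2 (intervocalic spirantization): /d/ is a stop between vowels /u/ and /o/, so it spirantizes to the fricative [z]. /p/ is a stop between vowels /i/ and /a/, so it spirantizes to the fricative [f]. /dudondoipaunag/ → duzondoifaunag.
Rule 3 (final devoicing): /g/ is a voiced stop in word-final position, so it devoices to [k]. /duzondoifaunag/ → duzondoifaunak.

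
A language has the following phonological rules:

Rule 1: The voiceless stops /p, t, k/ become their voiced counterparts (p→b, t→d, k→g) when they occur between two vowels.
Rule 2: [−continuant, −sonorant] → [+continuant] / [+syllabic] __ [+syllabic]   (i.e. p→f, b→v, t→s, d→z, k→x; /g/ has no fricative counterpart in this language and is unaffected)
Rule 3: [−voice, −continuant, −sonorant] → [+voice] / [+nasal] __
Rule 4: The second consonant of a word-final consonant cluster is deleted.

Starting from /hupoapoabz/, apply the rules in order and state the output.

huvoavoab

Rule 1 (intervocalic voicing): /p/ is a voiceless stop between vowels /u/ and /o/, so it voices to [b]. /p/ is a voiceless stop between vowels /a/ and /o/, so it voices to [b]. /hupoapoabz/ → huboaboabz.
Rule 2 (intervocalic spirantization): /b/ is a stop between vowels /u/ and /o/, so it spirantizes to the fricative [v]. /b/ is a stop between vowels /a/ and /o/, so it spirantizes to the fricative [v]. /huboaboabz/ → huvoavoabz.
Rule 3 (post-nasal voicing): no segment meets the environment; /huvoavoabz/ is unchanged.
Rule 4 (final cluster simplification): /z/ is the second consonant of a word-final cluster /bz/, so it deletes. /huvoavoabz/ → huvoavoab.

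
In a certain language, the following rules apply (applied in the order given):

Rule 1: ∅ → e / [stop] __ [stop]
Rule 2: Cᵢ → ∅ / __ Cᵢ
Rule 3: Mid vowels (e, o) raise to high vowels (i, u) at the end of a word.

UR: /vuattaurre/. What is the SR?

Rule 1 (stop-cluster e-epenthesis): /t/ and /t/ form a stop–stop cluster, so [e] is inserted between them. /vuattaurre/ → vuatetaurre.
Rule 2 (degemination): /rr/ is a geminate; the first /r/ deletes. /vuatetaurre/ → vuatetaure.
Rule 3 (final vowel raising): /e/ is a mid vowel in word-final position, so it raises to [i]. /vuatetaure/ → vuatetauri.

vuatetauri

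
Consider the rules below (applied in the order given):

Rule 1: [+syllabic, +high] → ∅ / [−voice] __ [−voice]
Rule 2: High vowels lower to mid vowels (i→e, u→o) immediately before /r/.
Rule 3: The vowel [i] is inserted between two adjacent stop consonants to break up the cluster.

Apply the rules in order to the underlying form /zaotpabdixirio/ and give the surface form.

Rule 1 (high vowel syncope): no segment meets the environment; /zaotpabdixirio/ is unchanged.
Rule 2 (pre-rhotic lowering): /i/ is a high vowel immediately before /r/, so it lowers to [e]. /zaotpabdixirio/ → zaotpabdixerio.
Rule 3 (stop-cluster i-epenthesis): /t/ and /p/ form a stop–stop cluster, so [i] is inserted between them. /b/ and /d/ form a stop–stop cluster, so [i] is inserted between them. /zaotpabdixerio/ → zaotipabidixerio.

zaotipabidixerio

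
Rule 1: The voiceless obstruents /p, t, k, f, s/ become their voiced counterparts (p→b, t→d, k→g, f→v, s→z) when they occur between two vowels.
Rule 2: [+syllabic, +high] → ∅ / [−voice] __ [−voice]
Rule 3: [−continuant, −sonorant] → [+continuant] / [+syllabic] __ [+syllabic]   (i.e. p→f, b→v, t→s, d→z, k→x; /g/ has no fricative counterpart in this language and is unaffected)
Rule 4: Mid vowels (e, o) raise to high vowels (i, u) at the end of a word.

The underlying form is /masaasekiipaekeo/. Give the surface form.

mazaazegiivaegeu

Rule 1 (intervocalic voicing): /s/ is a voiceless obstruent between vowels /a/ and /a/, so it voices to [z]. /s/ is a voiceless obstruent between vowels /a/ and /e/, so it voices to [z]. /k/ is a voiceless obstruent between vowels /e/ and /i/, so it voices to [g]. /p/ is a voiceless obstruent between vowels /i/ and /a/, so it voices to [b]. /k/ is a voiceless obstruent between vowels /e/ and /e/, so it voices to [g]. /masaasekiipaekeo/ → mazaazegiibaegeo.
Rule 2 (high vowel syncope): no segment meets the environment; /mazaazegiibaegeo/ is unchanged.
Rule 3 (intervocalic spirantization): /b/ is a stop between vowels /i/ and /a/, so it spirantizes to the fricative [v]. /mazaazegiibaegeo/ → mazaazegiivaegeo.
Rule 4 (final vowel raising): /o/ is a mid vowel in word-final position, so it raises to [u]. /mazaazegiivaegeo/ → mazaazegiivaegeu.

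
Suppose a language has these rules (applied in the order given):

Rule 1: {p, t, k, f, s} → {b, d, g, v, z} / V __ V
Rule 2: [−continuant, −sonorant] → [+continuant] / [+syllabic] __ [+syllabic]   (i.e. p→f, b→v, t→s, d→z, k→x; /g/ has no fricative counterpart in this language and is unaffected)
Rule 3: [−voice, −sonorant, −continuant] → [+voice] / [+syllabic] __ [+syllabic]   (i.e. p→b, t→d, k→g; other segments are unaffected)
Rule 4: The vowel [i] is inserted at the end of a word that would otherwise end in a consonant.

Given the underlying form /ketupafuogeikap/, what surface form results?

kezuvavuogeigapi

Rule 1 (intervocalic voicing): /t/ is a voiceless obstruent between vowels /e/ and /u/, so it voices to [d]. /p/ is a voiceless obstruent between vowels /u/ and /a/, so it voices to [b]. /f/ is a voiceless obstruent between vowels /a/ and /u/, so it voices to [v]. /k/ is a voiceless obstruent between vowels /i/ and /a/, so it voices to [g]. /ketupafuogeikap/ → kedubavuogeigap.
Rule 2 (intervocalic spirantization): /d/ is a stop between vowels /e/ and /u/, so it spirantizes to the fricative [z]. /b/ is a stop between vowels /u/ and /a/, so it spirantizes to the fricative [v]. /kedubavuogeigap/ → kezuvavuogeigap.
Rule 3 (intervocalic voicing): no segment meets the environment; /kezuvavuogeigap/ is unchanged.
Rule 4 (final i-epenthesis): the form ends in the consonant /p/, so [i] is inserted word-finally. /kezuvavuogeigap/ → kezuvavuogeigapi.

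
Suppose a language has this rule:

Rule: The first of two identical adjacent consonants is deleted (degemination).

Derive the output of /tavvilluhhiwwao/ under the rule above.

/vv/ is a geminate; the first /v/ deletes.
/ll/ is a geminate; the first /l/ deletes.
/hh/ is a geminate; the first /h/ deletes.
/ww/ is a geminate; the first /w/ deletes.
The other instances of /t/, /v/, /l/, /h/, /w/ do not occur in the required environment and remain unchanged.
Surface form: [taviluhiwao].

taviluhiwao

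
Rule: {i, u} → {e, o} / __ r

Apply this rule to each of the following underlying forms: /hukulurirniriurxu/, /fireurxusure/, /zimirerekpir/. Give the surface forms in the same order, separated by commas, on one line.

hukulorerneriorxu, fereorxusore, zimererekper

/hukulurirniriurxu/: /u/ is a high vowel immediately before /r/, so it lowers to [o]. /i/ is a high vowel immediately before /r/, so it lowers to [e]. /i/ is a high vowel immediately before /r/, so it lowers to [e]. /u/ is a high vowel immediately before /r/, so it lowers to [o]. → [hukulorerneriorxu].
/fireurxusure/: /i/ is a high vowel immediately before /r/, so it lowers to [e]. /u/ is a high vowel immediately before /r/, so it lowers to [o]. /u/ is a high vowel immediately before /r/, so it lowers to [o]. → [fereorxusore].
/zimirerekpir/: /i/ is a high vowel immediately before /r/, so it lowers to [e]. /i/ is a high vowel immediately before /r/, so it lowers to [e]. → [zimererekper].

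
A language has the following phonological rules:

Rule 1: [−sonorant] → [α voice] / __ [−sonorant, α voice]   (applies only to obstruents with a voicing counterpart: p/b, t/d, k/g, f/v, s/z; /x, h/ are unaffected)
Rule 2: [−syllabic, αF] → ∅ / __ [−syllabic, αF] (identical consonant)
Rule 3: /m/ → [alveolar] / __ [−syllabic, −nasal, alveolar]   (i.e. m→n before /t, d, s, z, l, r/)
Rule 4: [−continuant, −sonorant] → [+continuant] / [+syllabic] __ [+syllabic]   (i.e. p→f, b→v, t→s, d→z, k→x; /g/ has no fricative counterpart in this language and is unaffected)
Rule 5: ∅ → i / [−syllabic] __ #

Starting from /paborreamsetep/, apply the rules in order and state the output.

Rule 1 (regressive voicing assimilation): no segment meets the environment; /paborreamsetep/ is unchanged.
Rule 2 (degemination): /rr/ is a geminate; the first /r/ deletes. /paborreamsetep/ → paboreamsetep.
Rule 3 (nasal place assimilation): /m/ precedes the alveolar consonant /s/, so it assimilates in place to [n]. /paboreamsetep/ → paboreansetep.
Rule 4 (intervocalic spirantization): /b/ is a stop between vowels /a/ and /o/, so it spirantizes to the fricative [v]. /t/ is a stop between vowels /e/ and /e/, so it spirantizes to the fricative [s]. /paboreansetep/ → pavoreansesep.
Rule 5 (final i-epenthesis): the form ends in the consonant /p/, so [i] is inserted word-finally. /pavoreansesep/ → pavoreansesepi.

pavoreansesepi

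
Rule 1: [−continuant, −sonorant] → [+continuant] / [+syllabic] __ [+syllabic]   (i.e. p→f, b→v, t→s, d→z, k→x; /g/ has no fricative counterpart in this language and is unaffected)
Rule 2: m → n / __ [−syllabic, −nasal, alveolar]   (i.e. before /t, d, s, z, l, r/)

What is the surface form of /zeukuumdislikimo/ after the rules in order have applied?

Rule 1 (intervocalic spirantization): /k/ is a stop between vowels /u/ and /u/, so it spirantizes to the fricative [x]. /k/ is a stop between vowels /i/ and /i/, so it spirantizes to the fricative [x]. /zeukuumdislikimo/ → zeuxuumdisliximo.
Rule 2 (nasal place assimilation): /m/ precedes the alveolar consonant /d/, so it assimilates in place to [n]. /zeuxuumdisliximo/ → zeuxuundisliximo.

zeuxuundisliximo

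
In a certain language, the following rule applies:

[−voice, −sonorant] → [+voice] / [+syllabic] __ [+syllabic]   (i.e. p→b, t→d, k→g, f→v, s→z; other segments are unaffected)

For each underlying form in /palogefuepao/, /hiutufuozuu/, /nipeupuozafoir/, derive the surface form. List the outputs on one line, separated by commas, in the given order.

palogevuebao, hiuduvuozuu, nibeubuozavoir

/palogefuepao/: /f/ is a voiceless obstruent between vowels /e/ and /u/, so it voices to [v]. /p/ is a voiceless obstruent between vowels /e/ and /a/, so it voices to [b]. → [palogevuebao].
/hiutufuozuu/: /t/ is a voiceless obstruent between vowels /u/ and /u/, so it voices to [d]. /f/ is a voiceless obstruent between vowels /u/ and /u/, so it voices to [v]. → [hiuduvuozuu].
/nipeupuozafoir/: /p/ is a voiceless obstruent between vowels /i/ and /e/, so it voices to [b]. /p/ is a voiceless obstruent between vowels /u/ and /u/, so it voices to [b]. /f/ is a voiceless obstruent between vowels /a/ and /o/, so it voices to [v]. → [nibeubuozavoir].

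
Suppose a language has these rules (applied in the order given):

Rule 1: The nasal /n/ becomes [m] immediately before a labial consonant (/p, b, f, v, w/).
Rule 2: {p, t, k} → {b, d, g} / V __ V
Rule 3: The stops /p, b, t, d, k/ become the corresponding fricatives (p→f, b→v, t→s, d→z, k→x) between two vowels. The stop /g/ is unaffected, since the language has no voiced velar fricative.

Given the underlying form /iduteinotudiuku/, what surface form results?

izuzeinozuziugu

Rule 1 (nasal place assimilation): no segment meets the environment; /iduteinotudiuku/ is unchanged.
Rule 2 (intervocalic voicing): /t/ is a voiceless stop between vowels /u/ and /e/, so it voices to [d]. /t/ is a voiceless stop between vowels /o/ and /u/, so it voices to [d]. /k/ is a voiceless stop between vowels /u/ and /u/, so it voices to [g]. /iduteinotudiuku/ → idudeinodudiugu.
Rule 3 (intervocalic spirantization): /d/ is a stop between vowels /i/ and /u/, so it spirantizes to the fricative [z]. /d/ is a stop between vowels /u/ and /e/, so it spirantizes to the fricative [z]. /d/ is a stop between vowels /o/ and /u/, so it spirantizes to the fricative [z]. /d/ is a stop between vowels /u/ and /i/, so it spirantizes to the fricative [z]. /idudeinodudiugu/ → izuzeinozuziugu.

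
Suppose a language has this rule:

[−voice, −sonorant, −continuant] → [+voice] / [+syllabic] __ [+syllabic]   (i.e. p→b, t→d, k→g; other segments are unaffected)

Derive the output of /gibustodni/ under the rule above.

No segment of /gibustodni/ meets the structural description of the rule, so the form surfaces unchanged.

gibustodni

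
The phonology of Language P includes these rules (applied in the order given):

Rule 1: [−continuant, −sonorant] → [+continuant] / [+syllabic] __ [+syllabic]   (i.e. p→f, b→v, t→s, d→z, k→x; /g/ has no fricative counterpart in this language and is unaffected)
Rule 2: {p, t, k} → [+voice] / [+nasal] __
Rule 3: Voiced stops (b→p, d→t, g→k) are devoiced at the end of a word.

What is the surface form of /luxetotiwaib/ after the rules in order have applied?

Rule 1 (intervocalic spirantization): /t/ is a stop between vowels /e/ and /o/, so it spirantizes to the fricative [s]. /t/ is a stop between vowels /o/ and /i/, so it spirantizes to the fricative [s]. /luxetotiwaib/ → luxesosiwaib.
Rule 2 (post-nasal voicing): no segment meets the environment; /luxesosiwaib/ is unchanged.
Rule 3 (final devoicing): /b/ is a voiced stop in word-final position, so it devoices to [p]. /luxesosiwaib/ → luxesosiwaip.

luxesosiwaip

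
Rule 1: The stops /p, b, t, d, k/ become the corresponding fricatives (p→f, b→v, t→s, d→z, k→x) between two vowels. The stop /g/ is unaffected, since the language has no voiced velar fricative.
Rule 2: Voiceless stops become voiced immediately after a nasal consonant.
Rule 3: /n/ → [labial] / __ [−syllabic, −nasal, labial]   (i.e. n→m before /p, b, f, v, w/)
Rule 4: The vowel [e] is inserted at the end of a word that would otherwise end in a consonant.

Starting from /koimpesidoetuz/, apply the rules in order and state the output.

koimbesizoesuze

Rule 1 (intervocalic spirantization): /d/ is a stop between vowels /i/ and /o/, so it spirantizes to the fricative [z]. /t/ is a stop between vowels /e/ and /u/, so it spirantizes to the fricative [s]. /koimpesidoetuz/ → koimpesizoesuz.
Rule 2 (post-nasal voicing): /p/ is a voiceless stop immediately after the nasal /m/, so it voices to [b]. /koimpesizoesuz/ → koimbesizoesuz.
Rule 3 (nasal place assimilation): no segment meets the environment; /koimbesizoesuz/ is unchanged.
Rule 4 (final e-epenthesis): the form ends in the consonant /z/, so [e] is inserted word-finally. /koimbesizoesuz/ → koimbesizoesuze.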